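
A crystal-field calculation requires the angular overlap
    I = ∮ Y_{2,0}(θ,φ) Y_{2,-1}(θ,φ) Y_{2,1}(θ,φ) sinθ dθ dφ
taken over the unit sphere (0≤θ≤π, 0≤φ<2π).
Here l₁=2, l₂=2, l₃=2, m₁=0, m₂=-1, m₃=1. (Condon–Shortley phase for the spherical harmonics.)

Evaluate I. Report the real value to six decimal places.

-0.090112

m-sum 0 ✓  L=6 even ✓  0≤2≤4 ✓
Π(2lᵢ+1) = 5×5×5 = 125
triangle coeff Δ(2,2,2) = 1/630
Σ_t [0,2]: t=0:+1/8 t=1:−1/1 t=2:+1/8 = -3/4
(3j)²=2/35 [(2 2 2; 0 0 0)], sign=-1
Σ_t [0,1]: t=0:+1/4 t=1:−1/2 = -1/4
(3j)²=1/70 [(2 2 2; 0 -1 1)], sign=+1
⇒ 4πI² = 5/49
I = (-1)√(5/49/(4π)) = -0.09011188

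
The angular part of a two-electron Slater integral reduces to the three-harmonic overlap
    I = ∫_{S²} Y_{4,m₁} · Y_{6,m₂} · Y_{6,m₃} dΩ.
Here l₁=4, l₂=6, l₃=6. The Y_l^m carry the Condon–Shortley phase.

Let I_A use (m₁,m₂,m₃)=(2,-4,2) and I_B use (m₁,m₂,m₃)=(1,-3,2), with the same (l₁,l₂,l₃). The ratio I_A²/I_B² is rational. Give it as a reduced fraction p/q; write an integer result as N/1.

529/2535

Same 4,6,6: normalisation and zero-m 3j drop out of the ratio.
A: Δ: 4! 4! 8! / 17! → 1/15315300; sum: t=0:+1/138240 t=1:−1/181440 t=2:+1/3870720 = 23/11612160; 3j²(4 6 6; 2 -4 2) = Δ·Π!·Σ² = 529/204204  (sign +1)
B: Δ: 4! 4! 8! / 17! → 1/15315300; sum: t=0:+1/103680 t=1:−1/34560 t=2:+1/120960 t=3:−1/5806080 = -13/1161216; 3j²(4 6 6; 1 -3 2) = Δ·Π!·Σ² = 65/5236  (sign -1)
I_A²/I_B² = (529/204204)/(65/5236) = 529/2535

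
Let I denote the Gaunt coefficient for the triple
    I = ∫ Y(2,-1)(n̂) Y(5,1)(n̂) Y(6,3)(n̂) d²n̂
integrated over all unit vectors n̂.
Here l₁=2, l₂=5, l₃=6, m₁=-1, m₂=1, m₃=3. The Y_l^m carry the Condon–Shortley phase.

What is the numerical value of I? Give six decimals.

m-sum = -1 + 1 + 3 = 3 ≠ 0 ⇒ I = 0

0.000000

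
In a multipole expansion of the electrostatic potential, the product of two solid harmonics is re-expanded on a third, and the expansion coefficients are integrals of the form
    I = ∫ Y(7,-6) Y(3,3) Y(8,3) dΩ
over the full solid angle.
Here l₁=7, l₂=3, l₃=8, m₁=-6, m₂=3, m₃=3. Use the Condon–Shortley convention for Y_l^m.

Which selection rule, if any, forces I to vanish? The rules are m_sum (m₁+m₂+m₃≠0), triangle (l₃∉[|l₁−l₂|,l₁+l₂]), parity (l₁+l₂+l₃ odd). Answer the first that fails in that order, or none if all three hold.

azimuthal sum: -6 + 3 + 3 = 0  ✓
4 ≤ 8 ≤ 10 (triangle on l)  ✓
L = 7 + 3 + 8 = 18 (even)  ✓

none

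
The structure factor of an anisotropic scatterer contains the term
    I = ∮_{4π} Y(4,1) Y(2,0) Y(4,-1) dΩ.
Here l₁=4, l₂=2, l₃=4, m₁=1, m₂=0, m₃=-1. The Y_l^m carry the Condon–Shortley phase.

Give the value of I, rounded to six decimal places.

Rules hold: Σm=0, L=10 even, 2≤4≤6.
N = 9·5·9 = 405
Δ = 2!·6!·2!/11! = 1/13860
Racah Σ t=0..2: t=0:+1/192 t=1:−1/36 t=2:+1/192 = -5/288
⇒ 3j(4 2 4; 0 0 0)² = 20/693, sgn -1
Racah Σ t=0..2: t=0:+1/144 t=1:−1/48 t=2:+1/480 = -17/1440
⇒ 3j(4 2 4; 1 0 -1)² = 289/13860, sgn +1
4πI² = N·(3j₀)²·(3jₘ)² = 1445/5929
I = -1·√(0.243717/4π) = -0.13926381

-0.139264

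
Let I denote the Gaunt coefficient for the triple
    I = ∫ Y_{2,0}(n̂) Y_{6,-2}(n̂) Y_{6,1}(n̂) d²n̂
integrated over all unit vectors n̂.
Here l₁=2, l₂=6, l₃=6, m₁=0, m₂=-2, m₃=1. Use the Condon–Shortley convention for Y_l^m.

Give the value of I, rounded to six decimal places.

0.000000

0 − 2 + 1 = -1 ≠ 0: azimuthal integral kills it; I = 0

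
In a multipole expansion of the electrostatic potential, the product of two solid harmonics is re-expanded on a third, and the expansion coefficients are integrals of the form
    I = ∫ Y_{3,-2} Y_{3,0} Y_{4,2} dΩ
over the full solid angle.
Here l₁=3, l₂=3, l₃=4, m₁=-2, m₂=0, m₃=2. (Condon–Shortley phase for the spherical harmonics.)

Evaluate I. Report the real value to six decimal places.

-0.044418

m-sum 0 ✓  L=10 even ✓  0≤4≤6 ✓
Π(2lᵢ+1) = 7×7×9 = 441
triangle coeff Δ(3,3,4) = 1/34650
Σ_t [0,2]: t=0:+1/72 t=1:−1/16 t=2:+1/72 = -5/144
(3j)²=2/77 [(3 3 4; 0 0 0)], sign=-1
Σ_t [1,2]: t=1:−1/96 t=2:+1/72 = 1/288
(3j)²=1/462 [(3 3 4; -2 0 2)], sign=+1
⇒ 4πI² = 3/121
I = (-1)√(3/121/(4π)) = -0.04441841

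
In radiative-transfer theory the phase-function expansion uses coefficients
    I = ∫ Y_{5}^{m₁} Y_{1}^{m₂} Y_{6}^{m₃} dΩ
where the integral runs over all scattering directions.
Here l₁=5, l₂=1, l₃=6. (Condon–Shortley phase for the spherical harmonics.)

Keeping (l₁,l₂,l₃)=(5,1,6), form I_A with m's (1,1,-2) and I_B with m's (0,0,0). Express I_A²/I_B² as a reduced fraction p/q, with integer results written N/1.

7/9

Shared (l₁,l₂,l₃)=(5,1,6): N and (l;000)² cancel in I_A²/I_B².
A: Δ = 0!·10!·2!/13! = 1/858; Racah Σ t=0..0: t=0:+1/34560 = 1/34560; ⇒ 3j(5 1 6; 1 1 -2)² = 14/429, sgn +1
B: Δ = 0!·10!·2!/13! = 1/858; Racah Σ t=0..0: t=0:+1/14400 = 1/14400; ⇒ 3j(5 1 6; 0 0 0)² = 6/143, sgn +1
I_A²/I_B² = (14/429)/(6/143) = 7/9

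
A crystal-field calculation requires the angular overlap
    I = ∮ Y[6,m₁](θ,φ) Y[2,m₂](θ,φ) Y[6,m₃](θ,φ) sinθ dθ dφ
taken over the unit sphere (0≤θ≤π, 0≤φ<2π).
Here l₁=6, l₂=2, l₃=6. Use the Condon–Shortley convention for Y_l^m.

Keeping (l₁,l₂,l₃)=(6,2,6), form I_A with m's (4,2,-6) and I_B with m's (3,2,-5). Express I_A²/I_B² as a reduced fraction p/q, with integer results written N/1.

2/5

Shared (l₁,l₂,l₃)=(6,2,6): N and (l;000)² cancel in I_A²/I_B².
A: Δ = 2!·10!·2!/15! = 1/90090; Racah Σ t=2..2: t=2:+1/14515200 = 1/14515200; ⇒ 3j(6 2 6; 4 2 -6)² = 2/455, sgn +1
B: Δ = 2!·10!·2!/15! = 1/90090; Racah Σ t=2..2: t=2:+1/1451520 = 1/1451520; ⇒ 3j(6 2 6; 3 2 -5)² = 1/91, sgn -1
I_A²/I_B² = (2/455)/(1/91) = 2/5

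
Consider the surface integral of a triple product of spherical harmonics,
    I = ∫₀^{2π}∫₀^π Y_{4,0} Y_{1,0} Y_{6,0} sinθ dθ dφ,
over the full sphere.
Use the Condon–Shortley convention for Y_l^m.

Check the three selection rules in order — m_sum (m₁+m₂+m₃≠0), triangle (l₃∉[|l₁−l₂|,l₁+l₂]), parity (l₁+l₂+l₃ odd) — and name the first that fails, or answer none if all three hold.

m₁+m₂+m₃ = 0 + 0 + 0 = 0  ✓
triangle: |4−1|=3 ≤ l₃=6 ≤ 4+1=5  ✗
parity: l₁+l₂+l₃ = 11 is odd

triangle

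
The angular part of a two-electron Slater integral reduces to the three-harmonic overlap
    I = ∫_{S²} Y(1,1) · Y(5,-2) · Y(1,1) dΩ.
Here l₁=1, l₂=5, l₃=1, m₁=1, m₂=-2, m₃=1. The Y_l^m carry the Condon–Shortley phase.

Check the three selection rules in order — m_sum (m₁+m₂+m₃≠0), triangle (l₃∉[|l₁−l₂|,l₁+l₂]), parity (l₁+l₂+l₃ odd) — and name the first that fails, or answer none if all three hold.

triangle

m₁+m₂+m₃ = 1 − 2 + 1 = 0  ✓
triangle: |1−5|=4 ≤ l₃=1 ≤ 1+5=6  ✗
parity: l₁+l₂+l₃ = 7 is odd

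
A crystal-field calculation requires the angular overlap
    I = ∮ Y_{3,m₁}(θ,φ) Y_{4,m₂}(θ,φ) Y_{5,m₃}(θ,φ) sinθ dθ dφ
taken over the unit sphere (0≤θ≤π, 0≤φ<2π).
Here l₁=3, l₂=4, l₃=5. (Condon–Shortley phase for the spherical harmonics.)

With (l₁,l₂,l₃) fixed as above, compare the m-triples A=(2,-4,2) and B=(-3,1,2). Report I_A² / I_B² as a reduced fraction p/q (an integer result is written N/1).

28/75

Shared (l₁,l₂,l₃)=(3,4,5): N and (l;000)² cancel in I_A²/I_B².
A: Δ = 2!·4!·6!/13! = 1/180180; Racah Σ t=0..0: t=0:+1/8640 = 1/8640; ⇒ 3j(3 4 5; 2 -4 2)² = 14/1287, sgn -1
B: Δ = 2!·4!·6!/13! = 1/180180; Racah Σ t=2..2: t=2:+1/1728 = 1/1728; ⇒ 3j(3 4 5; -3 1 2)² = 25/858, sgn -1
I_A²/I_B² = (14/1287)/(25/858) = 28/75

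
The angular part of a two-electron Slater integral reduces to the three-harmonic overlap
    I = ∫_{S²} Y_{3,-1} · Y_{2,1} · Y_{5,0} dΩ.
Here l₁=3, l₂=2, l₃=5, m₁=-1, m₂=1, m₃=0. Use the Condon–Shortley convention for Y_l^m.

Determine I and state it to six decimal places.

0.169433

Checks pass: Σm=0; 10 even; l₃=5∈[1,5].
(2·3+1)(2·2+1)(2·5+1) = 385
Δ: 0! 6! 4! / 11! → 1/2310
sum: t=0:+1/144 = 1/144
3j²(3 2 5; 0 0 0) = Δ·Π!·Σ² = 10/231  (sign -1)
sum: t=0:+1/288 = 1/288
3j²(3 2 5; -1 1 0) = Δ·Π!·Σ² = 5/231  (sign -1)
combine: 4πI² = 385·10/231·5/231 = 250/693
take √, sign +1: I = 0.16943318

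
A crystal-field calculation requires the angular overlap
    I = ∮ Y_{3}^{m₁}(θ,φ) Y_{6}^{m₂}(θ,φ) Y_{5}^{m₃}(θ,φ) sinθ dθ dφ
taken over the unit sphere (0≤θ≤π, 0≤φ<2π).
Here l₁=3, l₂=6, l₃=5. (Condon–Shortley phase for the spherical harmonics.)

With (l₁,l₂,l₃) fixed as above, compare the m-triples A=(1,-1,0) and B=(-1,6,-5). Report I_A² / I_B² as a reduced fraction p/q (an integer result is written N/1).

14/99

l's match ⇒ only the (l;m) 3-j factors differ between A and B.
A: triangle coeff Δ(3,6,5) = 1/675675; Σ_t [0,2]: t=0:+1/34560 t=1:−1/3456 t=2:+1/5760 = -1/11520; (3j)²=2/429 [(3 6 5; 1 -1 0)], sign=+1
B: triangle coeff Δ(3,6,5) = 1/675675; Σ_t [4,4]: t=4:+1/1935360 = 1/1935360; (3j)²=3/91 [(3 6 5; -1 6 -5)], sign=+1
I_A²/I_B² = (2/429)/(3/91) = 14/99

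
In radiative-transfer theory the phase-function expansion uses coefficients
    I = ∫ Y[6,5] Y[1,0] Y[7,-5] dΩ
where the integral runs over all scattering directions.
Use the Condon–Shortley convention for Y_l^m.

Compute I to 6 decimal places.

Rules hold: Σm=0, L=14 even, 5≤7≤7.
N = 13·3·15 = 585
Δ = 0!·12!·2!/15! = 1/1365
Racah Σ t=0..0: t=0:+1/518400 = 1/518400
⇒ 3j(6 1 7; 0 0 0)² = 7/195, sgn -1
Racah Σ t=0..0: t=0:+1/39916800 = 1/39916800
⇒ 3j(6 1 7; 5 0 -5)² = 8/455, sgn +1
4πI² = N·(3j₀)²·(3jₘ)² = 24/65
I = -1·√(0.369231/4π) = -0.17141310

-0.171413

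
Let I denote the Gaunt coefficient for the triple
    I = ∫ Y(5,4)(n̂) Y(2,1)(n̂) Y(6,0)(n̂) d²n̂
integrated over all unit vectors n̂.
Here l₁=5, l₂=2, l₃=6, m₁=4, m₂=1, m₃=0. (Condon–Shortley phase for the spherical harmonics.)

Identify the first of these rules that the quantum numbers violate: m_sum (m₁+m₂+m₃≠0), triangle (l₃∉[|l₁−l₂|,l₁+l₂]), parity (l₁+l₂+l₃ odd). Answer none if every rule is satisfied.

m_sum

Σmᵢ = 5  ✗
l₃∈[|l₁−l₂|,l₁+l₂]=[3,7], have l₃=6
Σlᵢ = 13 ⇒ odd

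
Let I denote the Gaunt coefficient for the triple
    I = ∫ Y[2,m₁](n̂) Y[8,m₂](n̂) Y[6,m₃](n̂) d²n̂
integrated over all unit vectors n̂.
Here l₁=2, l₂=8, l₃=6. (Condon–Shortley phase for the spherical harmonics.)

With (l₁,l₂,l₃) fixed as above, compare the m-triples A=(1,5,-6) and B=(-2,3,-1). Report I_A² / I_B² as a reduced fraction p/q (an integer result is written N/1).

13/330

Shared (l₁,l₂,l₃)=(2,8,6): N and (l;000)² cancel in I_A²/I_B².
A: Δ = 4!·0!·12!/17! = 1/30940; Racah Σ t=1..1: t=1:−1/2874009600 = -1/2874009600; ⇒ 3j(2 8 6; 1 5 -6)² = 1/2380, sgn -1
B: Δ = 4!·0!·12!/17! = 1/30940; Racah Σ t=4..4: t=4:+1/14515200 = 1/14515200; ⇒ 3j(2 8 6; -2 3 -1)² = 33/3094, sgn -1
I_A²/I_B² = (1/2380)/(33/3094) = 13/330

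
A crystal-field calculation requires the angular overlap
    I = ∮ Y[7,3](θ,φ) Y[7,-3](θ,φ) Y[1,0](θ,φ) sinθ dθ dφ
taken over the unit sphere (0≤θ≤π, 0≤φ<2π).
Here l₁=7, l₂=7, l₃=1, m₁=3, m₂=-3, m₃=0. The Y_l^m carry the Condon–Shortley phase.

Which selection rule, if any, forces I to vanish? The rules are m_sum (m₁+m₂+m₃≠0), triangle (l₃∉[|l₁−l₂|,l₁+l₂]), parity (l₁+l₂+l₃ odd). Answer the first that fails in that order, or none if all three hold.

azimuthal sum: 3 − 3 + 0 = 0  ✓
0 ≤ 1 ≤ 14 (triangle on l)  ✓
L = 7 + 7 + 1 = 15 (odd)  ✗

parity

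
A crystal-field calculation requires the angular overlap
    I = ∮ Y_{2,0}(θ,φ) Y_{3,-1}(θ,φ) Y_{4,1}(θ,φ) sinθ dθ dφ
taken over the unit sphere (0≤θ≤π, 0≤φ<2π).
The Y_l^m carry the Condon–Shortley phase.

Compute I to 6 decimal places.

L=9 odd ⇒ parity kills the (l;000) factor ⇒ I = 0

0.000000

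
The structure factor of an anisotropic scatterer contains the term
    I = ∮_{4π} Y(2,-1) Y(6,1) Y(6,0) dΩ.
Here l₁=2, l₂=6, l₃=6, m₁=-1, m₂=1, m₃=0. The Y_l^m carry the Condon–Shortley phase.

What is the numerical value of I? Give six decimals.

-0.030344

Rules hold: Σm=0, L=14 even, 4≤6≤8.
N = 5·13·13 = 845
Δ = 2!·2!·10!/15! = 1/90090
Racah Σ t=0..2: t=0:+1/69120 t=1:−1/14400 t=2:+1/69120 = -7/172800
⇒ 3j(2 6 6; 0 0 0)² = 14/715, sgn -1
Racah Σ t=1..2: t=1:−1/34560 t=2:+1/28800 = 1/172800
⇒ 3j(2 6 6; -1 1 0)² = 1/1430, sgn +1
4πI² = N·(3j₀)²·(3jₘ)² = 7/605
I = -1·√(0.0115702/4π) = -0.03034355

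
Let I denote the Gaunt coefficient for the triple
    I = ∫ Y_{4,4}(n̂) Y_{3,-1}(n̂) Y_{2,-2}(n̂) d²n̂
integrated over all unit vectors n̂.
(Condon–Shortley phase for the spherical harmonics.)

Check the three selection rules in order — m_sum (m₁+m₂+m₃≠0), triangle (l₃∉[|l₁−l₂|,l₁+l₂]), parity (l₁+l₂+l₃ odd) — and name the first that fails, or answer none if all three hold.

m_sum

azimuthal sum: 4 − 1 − 2 = 1  ✗
1 ≤ 2 ≤ 7 (triangle on l)
L = 4 + 3 + 2 = 9 (odd)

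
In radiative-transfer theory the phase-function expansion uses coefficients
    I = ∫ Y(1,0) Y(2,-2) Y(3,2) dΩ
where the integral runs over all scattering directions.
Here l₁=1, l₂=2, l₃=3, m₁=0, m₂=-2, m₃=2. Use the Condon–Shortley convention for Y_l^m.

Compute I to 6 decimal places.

0.184674

m-sum 0 ✓  L=6 even ✓  1≤3≤3 ✓
Π(2lᵢ+1) = 3×5×7 = 105
triangle coeff Δ(1,2,3) = 1/105
Σ_t [0,0]: t=0:+1/4 = 1/4
(3j)²=3/35 [(1 2 3; 0 0 0)], sign=-1
Σ_t [0,0]: t=0:+1/24 = 1/24
(3j)²=1/21 [(1 2 3; 0 -2 2)], sign=-1
⇒ 4πI² = 3/7
I = (+1)√(3/7/(4π)) = 0.18467439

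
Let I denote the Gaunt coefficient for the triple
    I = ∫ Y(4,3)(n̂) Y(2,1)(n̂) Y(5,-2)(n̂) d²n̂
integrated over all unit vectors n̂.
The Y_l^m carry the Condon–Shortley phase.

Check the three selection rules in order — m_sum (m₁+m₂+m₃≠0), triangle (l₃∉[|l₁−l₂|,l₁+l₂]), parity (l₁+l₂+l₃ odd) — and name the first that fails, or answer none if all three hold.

m_sum

m₁+m₂+m₃ = 3 + 1 − 2 = 2  ✗
triangle: |4−2|=2 ≤ l₃=5 ≤ 4+2=6
parity: l₁+l₂+l₃ = 11 is odd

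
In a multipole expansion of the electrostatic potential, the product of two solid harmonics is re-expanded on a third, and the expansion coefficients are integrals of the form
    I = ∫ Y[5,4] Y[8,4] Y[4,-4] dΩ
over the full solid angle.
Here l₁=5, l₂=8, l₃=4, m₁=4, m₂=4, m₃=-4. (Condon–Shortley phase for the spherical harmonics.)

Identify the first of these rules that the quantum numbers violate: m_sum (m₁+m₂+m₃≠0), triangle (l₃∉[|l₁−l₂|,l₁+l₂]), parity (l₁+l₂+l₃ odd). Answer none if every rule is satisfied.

m₁+m₂+m₃ = 4 + 4 − 4 = 4  ✗
triangle: |5−8|=3 ≤ l₃=4 ≤ 5+8=13
parity: l₁+l₂+l₃ = 17 is odd

m_sum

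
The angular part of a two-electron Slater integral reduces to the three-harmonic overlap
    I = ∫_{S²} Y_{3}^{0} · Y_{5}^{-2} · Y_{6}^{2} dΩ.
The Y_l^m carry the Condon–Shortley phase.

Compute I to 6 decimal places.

m-sum 0 ✓  L=14 even ✓  2≤6≤8 ✓
Π(2lᵢ+1) = 7×11×13 = 1001
triangle coeff Δ(3,5,6) = 1/675675
Σ_t [0,2]: t=0:+1/8640 t=1:−1/2304 t=2:+1/8640 = -7/34560
(3j)²=7/429 [(3 5 6; 0 0 0)], sign=-1
Σ_t [0,2]: t=0:+1/8640 t=1:−1/5760 t=2:+1/60480 = -1/24192
(3j)²=8/3003 [(3 5 6; 0 -2 2)], sign=-1
⇒ 4πI² = 56/1287
I = (+1)√(56/1287/(4π)) = 0.05884368

0.058844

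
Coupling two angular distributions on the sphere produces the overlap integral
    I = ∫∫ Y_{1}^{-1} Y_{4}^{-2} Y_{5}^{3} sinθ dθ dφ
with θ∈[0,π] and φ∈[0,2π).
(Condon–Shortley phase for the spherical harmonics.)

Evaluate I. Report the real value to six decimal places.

Rules hold: Σm=0, L=10 even, 3≤5≤5.
N = 3·9·11 = 297
Δ = 0!·2!·8!/11! = 1/495
Racah Σ t=0..0: t=0:+1/576 = 1/576
⇒ 3j(1 4 5; 0 0 0)² = 5/99, sgn -1
Racah Σ t=0..0: t=0:+1/2880 = 1/2880
⇒ 3j(1 4 5; -1 -2 3)² = 28/495, sgn +1
4πI² = N·(3j₀)²·(3jₘ)² = 28/33
I = -1·√(0.848485/4π) = -0.25984664

-0.259847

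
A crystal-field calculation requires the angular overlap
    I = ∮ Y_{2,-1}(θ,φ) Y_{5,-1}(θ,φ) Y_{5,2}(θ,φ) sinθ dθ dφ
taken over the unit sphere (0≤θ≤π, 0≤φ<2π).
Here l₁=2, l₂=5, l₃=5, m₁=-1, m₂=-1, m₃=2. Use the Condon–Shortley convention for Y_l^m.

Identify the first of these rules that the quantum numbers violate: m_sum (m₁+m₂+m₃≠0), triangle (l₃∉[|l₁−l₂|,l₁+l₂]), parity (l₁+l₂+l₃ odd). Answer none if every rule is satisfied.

m₁+m₂+m₃ = -1 − 1 + 2 = 0  ✓
triangle: |2−5|=3 ≤ l₃=5 ≤ 2+5=7  ✓
parity: l₁+l₂+l₃ = 12 is even  ✓

none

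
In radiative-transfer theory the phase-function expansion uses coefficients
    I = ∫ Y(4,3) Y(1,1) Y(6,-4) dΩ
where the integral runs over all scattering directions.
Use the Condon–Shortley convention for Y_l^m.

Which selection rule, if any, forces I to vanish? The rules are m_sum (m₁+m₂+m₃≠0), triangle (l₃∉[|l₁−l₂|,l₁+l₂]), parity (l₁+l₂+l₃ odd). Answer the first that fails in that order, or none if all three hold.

azimuthal sum: 3 + 1 − 4 = 0  ✓
3 ≤ 6 ≤ 5 (triangle on l)  ✗
L = 4 + 1 + 6 = 11 (odd)

triangle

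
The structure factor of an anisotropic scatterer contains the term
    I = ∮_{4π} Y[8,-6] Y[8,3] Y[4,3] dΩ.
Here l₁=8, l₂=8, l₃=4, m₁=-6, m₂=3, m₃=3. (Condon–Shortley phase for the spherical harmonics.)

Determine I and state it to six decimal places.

-0.157235

Checks pass: Σm=0; 20 even; l₃=4∈[0,16].
(2·8+1)(2·8+1)(2·4+1) = 2601
Δ: 12! 4! 4! / 21! → 1/185175900
sum: t=4:+1/557383680 t=5:−1/21772800 t=6:+1/8294400 t=7:−1/21772800 t=8:+1/557383680 = 1/30965760
3j²(8 8 4; 0 0 0) = Δ·Π!·Σ² = 36/4199  (sign +1)
sum: t=10:+1/1045094400 t=11:−1/5748019200 = 1/1277337600
3j²(8 8 4; -6 3 3) = Δ·Π!·Σ² = 9/646  (sign -1)
combine: 4πI² = 2601·36/4199·9/646 = 1458/4693
take √, sign -1: I = -0.15723476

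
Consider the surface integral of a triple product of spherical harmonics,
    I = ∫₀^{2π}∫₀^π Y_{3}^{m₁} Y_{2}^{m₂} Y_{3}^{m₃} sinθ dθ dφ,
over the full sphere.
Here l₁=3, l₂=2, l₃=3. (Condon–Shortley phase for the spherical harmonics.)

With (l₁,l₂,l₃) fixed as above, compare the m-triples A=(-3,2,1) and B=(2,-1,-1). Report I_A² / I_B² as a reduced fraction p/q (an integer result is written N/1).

Same 3,2,3: normalisation and zero-m 3j drop out of the ratio.
A: Δ: 2! 4! 2! / 9! → 1/3780; sum: t=2:+1/96 = 1/96; 3j²(3 2 3; -3 2 1) = Δ·Π!·Σ² = 1/42  (sign +1)
B: Δ: 2! 4! 2! / 9! → 1/3780; sum: t=0:+1/12 t=1:−1/48 = 1/16; 3j²(3 2 3; 2 -1 -1) = Δ·Π!·Σ² = 1/28  (sign +1)
I_A²/I_B² = (1/42)/(1/28) = 2/3

2/3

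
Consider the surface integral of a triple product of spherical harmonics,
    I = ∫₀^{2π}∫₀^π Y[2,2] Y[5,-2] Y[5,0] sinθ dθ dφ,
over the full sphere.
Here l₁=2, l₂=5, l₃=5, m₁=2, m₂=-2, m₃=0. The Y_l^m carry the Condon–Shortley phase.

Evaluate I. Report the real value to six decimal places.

m-sum 0 ✓  L=12 even ✓  3≤5≤7 ✓
Π(2lᵢ+1) = 5×11×11 = 605
triangle coeff Δ(2,5,5) = 1/38610
Σ_t [0,2]: t=0:+1/2880 t=1:−1/576 t=2:+1/2880 = -1/960
(3j)²=10/429 [(2 5 5; 0 0 0)], sign=+1
Σ_t [0,0]: t=0:+1/2880 = 1/2880
(3j)²=14/429 [(2 5 5; 2 -2 0)], sign=-1
⇒ 4πI² = 700/1521
I = (-1)√(700/1521/(4π)) = -0.19137248

-0.191372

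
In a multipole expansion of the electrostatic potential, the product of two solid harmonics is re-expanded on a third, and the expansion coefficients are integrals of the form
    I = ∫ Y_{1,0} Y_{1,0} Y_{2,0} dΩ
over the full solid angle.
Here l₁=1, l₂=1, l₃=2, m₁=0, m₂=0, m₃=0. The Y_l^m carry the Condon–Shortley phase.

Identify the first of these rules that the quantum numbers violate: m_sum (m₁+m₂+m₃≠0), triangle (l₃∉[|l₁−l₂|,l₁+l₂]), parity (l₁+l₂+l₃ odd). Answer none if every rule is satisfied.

none

Σmᵢ = 0  ✓
l₃∈[|l₁−l₂|,l₁+l₂]=[0,2], have l₃=2  ✓
Σlᵢ = 4 ⇒ even  ✓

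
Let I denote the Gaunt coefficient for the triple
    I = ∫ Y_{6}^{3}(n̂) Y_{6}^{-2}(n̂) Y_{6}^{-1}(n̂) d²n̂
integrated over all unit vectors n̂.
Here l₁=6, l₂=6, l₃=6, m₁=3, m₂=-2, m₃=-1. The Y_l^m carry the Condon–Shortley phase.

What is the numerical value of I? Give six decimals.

m-sum 0 ✓  L=18 even ✓  0≤6≤12 ✓
Π(2lᵢ+1) = 13×13×13 = 2197
triangle coeff Δ(6,6,6) = 1/325909584
Σ_t [0,6]: t=0:+1/373248000 t=1:−1/1728000 t=2:+1/110592 t=3:−1/46656 t=4:+1/110592 t=5:−1/1728000 t=6:+1/373248000 = -7/1555200
(3j)²=400/46189 [(6 6 6; 0 0 0)], sign=-1
Σ_t [0,3]: t=0:+1/1244160 t=1:−1/207360 t=2:+1/276480 t=3:−1/3110400 = -1/1382400
(3j)²=189/92378 [(6 6 6; 3 -2 -1)], sign=+1
⇒ 4πI² = 491400/12623809
I = (-1)√(491400/12623809/(4π)) = -0.05565670

-0.055657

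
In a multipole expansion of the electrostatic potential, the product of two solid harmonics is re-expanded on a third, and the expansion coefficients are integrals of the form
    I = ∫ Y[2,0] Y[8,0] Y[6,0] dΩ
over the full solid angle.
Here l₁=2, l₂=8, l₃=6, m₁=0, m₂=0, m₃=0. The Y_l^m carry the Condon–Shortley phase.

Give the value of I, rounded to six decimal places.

0.237614

m-sum 0 ✓  L=16 even ✓  6≤6≤10 ✓
Π(2lᵢ+1) = 5×17×13 = 1105
triangle coeff Δ(2,8,6) = 1/30940
Σ_t [2,2]: t=2:+1/2073600 = 1/2073600
(3j)²=28/1105 [(2 8 6; 0 0 0)], sign=+1
(m-triple is (0,0,0) — same symbol as above.)
⇒ 4πI² = 784/1105
I = (+1)√(784/1105/(4π)) = 0.23761396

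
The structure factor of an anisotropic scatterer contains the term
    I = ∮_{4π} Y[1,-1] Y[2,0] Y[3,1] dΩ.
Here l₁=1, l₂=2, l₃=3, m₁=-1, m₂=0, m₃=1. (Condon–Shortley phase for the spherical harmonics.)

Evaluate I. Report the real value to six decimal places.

Checks pass: Σm=0; 6 even; l₃=3∈[1,3].
(2·1+1)(2·2+1)(2·3+1) = 105
Δ: 0! 2! 4! / 7! → 1/105
sum: t=0:+1/4 = 1/4
3j²(1 2 3; 0 0 0) = Δ·Π!·Σ² = 3/35  (sign -1)
sum: t=0:+1/8 = 1/8
3j²(1 2 3; -1 0 1) = Δ·Π!·Σ² = 2/35  (sign +1)
combine: 4πI² = 105·3/35·2/35 = 18/35
take √, sign -1: I = -0.20230066

-0.202301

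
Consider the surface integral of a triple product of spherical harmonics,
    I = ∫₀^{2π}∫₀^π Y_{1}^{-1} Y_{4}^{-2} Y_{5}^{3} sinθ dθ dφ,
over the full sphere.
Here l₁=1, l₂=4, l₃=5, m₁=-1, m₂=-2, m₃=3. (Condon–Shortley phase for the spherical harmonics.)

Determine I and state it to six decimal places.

-0.259847

Checks pass: Σm=0; 10 even; l₃=5∈[3,5].
(2·1+1)(2·4+1)(2·5+1) = 297
Δ: 0! 2! 8! / 11! → 1/495
sum: t=0:+1/576 = 1/576
3j²(1 4 5; 0 0 0) = Δ·Π!·Σ² = 5/99  (sign -1)
sum: t=0:+1/2880 = 1/2880
3j²(1 4 5; -1 -2 3) = Δ·Π!·Σ² = 28/495  (sign +1)
combine: 4πI² = 297·5/99·28/495 = 28/33
take √, sign -1: I = -0.25984664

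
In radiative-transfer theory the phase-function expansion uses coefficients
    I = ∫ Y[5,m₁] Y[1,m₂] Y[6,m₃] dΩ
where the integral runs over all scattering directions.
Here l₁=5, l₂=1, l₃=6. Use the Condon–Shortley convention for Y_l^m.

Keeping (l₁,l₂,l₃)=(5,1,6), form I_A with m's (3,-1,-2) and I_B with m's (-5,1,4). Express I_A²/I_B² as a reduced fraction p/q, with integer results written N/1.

Same 5,1,6: normalisation and zero-m 3j drop out of the ratio.
A: Δ: 0! 10! 2! / 13! → 1/858; sum: t=0:+1/161280 = 1/161280; 3j²(5 1 6; 3 -1 -2) = Δ·Π!·Σ² = 1/143  (sign +1)
B: Δ: 0! 10! 2! / 13! → 1/858; sum: t=0:+1/7257600 = 1/7257600; 3j²(5 1 6; -5 1 4) = Δ·Π!·Σ² = 1/858  (sign +1)
I_A²/I_B² = (1/143)/(1/858) = 6/1

6/1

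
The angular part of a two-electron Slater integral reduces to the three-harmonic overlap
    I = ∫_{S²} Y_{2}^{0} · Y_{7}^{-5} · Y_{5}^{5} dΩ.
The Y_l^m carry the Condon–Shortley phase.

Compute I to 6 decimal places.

-0.092064

m-sum 0 ✓  L=14 even ✓  5≤5≤9 ✓
Π(2lᵢ+1) = 5×15×11 = 825
triangle coeff Δ(2,7,5) = 1/15015
Σ_t [2,2]: t=2:+1/57600 = 1/57600
(3j)²=21/715 [(2 7 5; 0 0 0)], sign=-1
Σ_t [2,2]: t=2:+1/14515200 = 1/14515200
(3j)²=2/455 [(2 7 5; 0 -5 5)], sign=+1
⇒ 4πI² = 18/169
I = (-1)√(18/169/(4π)) = -0.09206360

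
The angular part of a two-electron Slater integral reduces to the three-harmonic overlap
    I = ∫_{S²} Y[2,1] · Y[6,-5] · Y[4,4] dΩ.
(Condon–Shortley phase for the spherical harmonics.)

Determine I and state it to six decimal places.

-0.204295

Checks pass: Σm=0; 12 even; l₃=4∈[4,8].
(2·2+1)(2·6+1)(2·4+1) = 585
Δ: 4! 0! 8! / 13! → 1/6435
sum: t=2:+1/2304 = 1/2304
3j²(2 6 4; 0 0 0) = Δ·Π!·Σ² = 5/143  (sign +1)
sum: t=1:−1/241920 = -1/241920
3j²(2 6 4; 1 -5 4) = Δ·Π!·Σ² = 1/39  (sign -1)
combine: 4πI² = 585·5/143·1/39 = 75/143
take √, sign -1: I = -0.20429497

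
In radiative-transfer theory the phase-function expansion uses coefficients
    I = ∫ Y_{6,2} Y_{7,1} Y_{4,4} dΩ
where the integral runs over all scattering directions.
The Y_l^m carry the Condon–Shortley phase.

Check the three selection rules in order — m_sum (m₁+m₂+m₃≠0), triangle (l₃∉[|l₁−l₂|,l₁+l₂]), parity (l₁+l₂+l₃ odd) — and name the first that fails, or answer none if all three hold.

azimuthal sum: 2 + 1 + 4 = 7  ✗
1 ≤ 4 ≤ 13 (triangle on l)
L = 6 + 7 + 4 = 17 (odd)

m_sum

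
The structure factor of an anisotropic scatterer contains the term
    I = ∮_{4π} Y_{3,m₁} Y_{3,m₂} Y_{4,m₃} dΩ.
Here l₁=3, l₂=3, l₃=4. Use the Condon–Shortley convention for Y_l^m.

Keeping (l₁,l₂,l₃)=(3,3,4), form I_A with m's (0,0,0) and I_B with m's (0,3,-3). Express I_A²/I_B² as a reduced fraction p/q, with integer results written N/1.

4/7

l's match ⇒ only the (l;m) 3-j factors differ between A and B.
A: triangle coeff Δ(3,3,4) = 1/34650; Σ_t [0,2]: t=0:+1/72 t=1:−1/16 t=2:+1/72 = -5/144; (3j)²=2/77 [(3 3 4; 0 0 0)], sign=-1
B: triangle coeff Δ(3,3,4) = 1/34650; Σ_t [2,2]: t=2:+1/288 = 1/288; (3j)²=1/22 [(3 3 4; 0 3 -3)], sign=-1
I_A²/I_B² = (2/77)/(1/22) = 4/7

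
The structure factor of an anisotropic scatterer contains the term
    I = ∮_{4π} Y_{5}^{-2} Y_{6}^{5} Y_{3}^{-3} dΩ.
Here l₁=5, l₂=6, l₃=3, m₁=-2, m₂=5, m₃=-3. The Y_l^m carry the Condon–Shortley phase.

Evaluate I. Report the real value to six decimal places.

m-sum 0 ✓  L=14 even ✓  1≤3≤11 ✓
Π(2lᵢ+1) = 11×13×7 = 1001
triangle coeff Δ(5,6,3) = 1/675675
Σ_t [3,5]: t=3:−1/8640 t=4:+1/2304 t=5:−1/8640 = 7/34560
(3j)²=7/429 [(5 6 3; 0 0 0)], sign=-1
Σ_t [7,7]: t=7:−1/241920 = -1/241920
(3j)²=2/91 [(5 6 3; -2 5 -3)], sign=-1
⇒ 4πI² = 14/39
I = (+1)√(14/39/(4π)) = 0.16901560

0.169016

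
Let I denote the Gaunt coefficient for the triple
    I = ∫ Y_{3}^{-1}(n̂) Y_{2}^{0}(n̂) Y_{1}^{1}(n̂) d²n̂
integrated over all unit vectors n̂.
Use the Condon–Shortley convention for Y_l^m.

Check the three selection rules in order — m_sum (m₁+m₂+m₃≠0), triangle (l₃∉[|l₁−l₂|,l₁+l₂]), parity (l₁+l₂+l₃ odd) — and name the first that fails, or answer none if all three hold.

m₁+m₂+m₃ = -1 + 0 + 1 = 0  ✓
triangle: |3−2|=1 ≤ l₃=1 ≤ 3+2=5  ✓
parity: l₁+l₂+l₃ = 6 is even  ✓

none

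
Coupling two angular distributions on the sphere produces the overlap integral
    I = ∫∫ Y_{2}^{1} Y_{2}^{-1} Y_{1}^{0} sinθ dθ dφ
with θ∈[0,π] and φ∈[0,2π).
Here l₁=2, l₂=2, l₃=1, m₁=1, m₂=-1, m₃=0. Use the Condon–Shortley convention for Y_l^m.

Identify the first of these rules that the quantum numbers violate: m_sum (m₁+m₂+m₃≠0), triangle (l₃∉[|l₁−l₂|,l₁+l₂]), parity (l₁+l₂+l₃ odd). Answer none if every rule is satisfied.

Σmᵢ = 0  ✓
l₃∈[|l₁−l₂|,l₁+l₂]=[0,4], have l₃=1  ✓
Σlᵢ = 5 ⇒ odd  ✗

parity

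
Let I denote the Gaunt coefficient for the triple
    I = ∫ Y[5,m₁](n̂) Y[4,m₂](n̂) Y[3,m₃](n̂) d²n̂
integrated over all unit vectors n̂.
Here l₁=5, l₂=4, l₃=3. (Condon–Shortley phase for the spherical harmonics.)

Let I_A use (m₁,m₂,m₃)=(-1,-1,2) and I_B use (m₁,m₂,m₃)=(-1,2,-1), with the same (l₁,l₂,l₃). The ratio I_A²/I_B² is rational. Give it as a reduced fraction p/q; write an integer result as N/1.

3125/1849

Shared (l₁,l₂,l₃)=(5,4,3): N and (l;000)² cancel in I_A²/I_B².
A: Δ = 6!·4!·2!/13! = 1/180180; Racah Σ t=2..3: t=2:+1/1152 t=3:−1/432 = -5/3456; ⇒ 3j(5 4 3; -1 -1 2)² = 625/36036, sgn +1
B: Δ = 6!·4!·2!/13! = 1/180180; Racah Σ t=4..6: t=4:+1/384 t=5:−1/720 t=6:+1/34560 = 43/34560; ⇒ 3j(5 4 3; -1 2 -1)² = 1849/180180, sgn +1
I_A²/I_B² = (625/36036)/(1849/180180) = 3125/1849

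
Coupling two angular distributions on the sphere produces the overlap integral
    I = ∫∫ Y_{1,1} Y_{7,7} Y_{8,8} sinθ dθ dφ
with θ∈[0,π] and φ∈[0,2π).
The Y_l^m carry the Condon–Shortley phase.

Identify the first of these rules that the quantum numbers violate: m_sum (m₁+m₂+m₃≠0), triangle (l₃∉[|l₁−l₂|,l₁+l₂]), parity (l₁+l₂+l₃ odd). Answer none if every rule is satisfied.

m_sum

azimuthal sum: 1 + 7 + 8 = 16  ✗
6 ≤ 8 ≤ 8 (triangle on l)
L = 1 + 7 + 8 = 16 (even)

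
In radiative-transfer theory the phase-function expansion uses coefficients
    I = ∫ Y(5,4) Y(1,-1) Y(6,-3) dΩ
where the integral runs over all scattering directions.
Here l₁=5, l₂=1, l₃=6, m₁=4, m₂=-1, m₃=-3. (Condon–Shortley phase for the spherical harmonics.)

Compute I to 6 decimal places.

-0.070770

m-sum 0 ✓  L=12 even ✓  4≤6≤6 ✓
Π(2lᵢ+1) = 11×3×13 = 429
triangle coeff Δ(5,1,6) = 1/858
Σ_t [0,0]: t=0:+1/14400 = 1/14400
(3j)²=6/143 [(5 1 6; 0 0 0)], sign=+1
Σ_t [0,0]: t=0:+1/725760 = 1/725760
(3j)²=1/286 [(5 1 6; 4 -1 -3)], sign=-1
⇒ 4πI² = 9/143
I = (-1)√(9/143/(4π)) = -0.07076985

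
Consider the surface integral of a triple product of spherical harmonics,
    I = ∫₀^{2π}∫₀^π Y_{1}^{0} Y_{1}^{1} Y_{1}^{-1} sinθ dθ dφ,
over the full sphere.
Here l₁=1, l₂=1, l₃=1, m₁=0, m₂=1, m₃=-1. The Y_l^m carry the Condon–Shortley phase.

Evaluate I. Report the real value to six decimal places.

l₁+l₂+l₃=3 is odd: 3j(l;000)=0 ⇒ I=0

0.000000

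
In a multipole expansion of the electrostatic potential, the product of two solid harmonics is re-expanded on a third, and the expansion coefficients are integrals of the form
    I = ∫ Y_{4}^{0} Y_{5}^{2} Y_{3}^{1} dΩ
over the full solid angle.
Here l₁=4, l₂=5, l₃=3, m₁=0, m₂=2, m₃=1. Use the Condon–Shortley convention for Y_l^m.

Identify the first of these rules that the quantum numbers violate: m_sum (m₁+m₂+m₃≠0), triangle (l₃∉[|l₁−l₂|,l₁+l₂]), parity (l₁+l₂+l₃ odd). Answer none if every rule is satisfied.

m_sum

m₁+m₂+m₃ = 0 + 2 + 1 = 3  ✗
triangle: |4−5|=1 ≤ l₃=3 ≤ 4+5=9
parity: l₁+l₂+l₃ = 12 is even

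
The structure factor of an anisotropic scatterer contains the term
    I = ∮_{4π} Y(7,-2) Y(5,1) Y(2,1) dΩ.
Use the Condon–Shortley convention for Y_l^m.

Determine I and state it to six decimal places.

0.232242

Rules hold: Σm=0, L=14 even, 2≤2≤12.
N = 15·11·5 = 825
Δ = 10!·4!·0!/15! = 1/15015
Racah Σ t=5..5: t=5:−1/57600 = -1/57600
⇒ 3j(7 5 2; 0 0 0)² = 21/715, sgn -1
Racah Σ t=6..6: t=6:+1/103680 = 1/103680
⇒ 3j(7 5 2; -2 1 1)² = 4/143, sgn -1
4πI² = N·(3j₀)²·(3jₘ)² = 1260/1859
I = +1·√(0.677784/4π) = 0.23224194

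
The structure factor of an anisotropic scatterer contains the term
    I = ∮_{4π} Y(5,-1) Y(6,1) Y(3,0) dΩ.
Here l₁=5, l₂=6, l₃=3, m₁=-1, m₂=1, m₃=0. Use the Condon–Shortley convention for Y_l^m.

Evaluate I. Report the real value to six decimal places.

m-sum 0 ✓  L=14 even ✓  1≤3≤11 ✓
Π(2lᵢ+1) = 11×13×7 = 1001
triangle coeff Δ(5,6,3) = 1/675675
Σ_t [3,5]: t=3:−1/8640 t=4:+1/2304 t=5:−1/8640 = 7/34560
(3j)²=7/429 [(5 6 3; 0 0 0)], sign=-1
Σ_t [4,6]: t=4:+1/6912 t=5:−1/2880 t=6:+1/17280 = -1/6912
(3j)²=5/429 [(5 6 3; -1 1 0)], sign=+1
⇒ 4πI² = 245/1287
I = (-1)√(245/1287/(4π)) = -0.12308038

-0.123080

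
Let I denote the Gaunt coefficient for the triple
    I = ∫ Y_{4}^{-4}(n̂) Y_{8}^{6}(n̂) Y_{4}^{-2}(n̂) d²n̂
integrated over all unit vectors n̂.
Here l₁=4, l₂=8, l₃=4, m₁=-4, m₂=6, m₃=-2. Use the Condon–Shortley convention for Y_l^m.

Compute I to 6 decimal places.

0.183531

Checks pass: Σm=0; 16 even; l₃=4∈[4,12].
(2·4+1)(2·8+1)(2·4+1) = 1377
Δ: 8! 0! 8! / 17! → 1/218790
sum: t=4:+1/331776 = 1/331776
3j²(4 8 4; 0 0 0) = Δ·Π!·Σ² = 490/21879  (sign +1)
sum: t=8:+1/58060800 = 1/58060800
3j²(4 8 4; -4 6 -2) = Δ·Π!·Σ² = 7/510  (sign +1)
combine: 4πI² = 1377·490/21879·7/510 = 1029/2431
take √, sign +1: I = 0.18353136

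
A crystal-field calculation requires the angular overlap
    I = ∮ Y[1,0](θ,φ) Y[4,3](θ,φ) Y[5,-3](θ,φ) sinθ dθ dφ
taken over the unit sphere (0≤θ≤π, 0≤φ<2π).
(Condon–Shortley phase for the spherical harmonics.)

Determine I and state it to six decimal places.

m-sum 0 ✓  L=10 even ✓  3≤5≤5 ✓
Π(2lᵢ+1) = 3×9×11 = 297
triangle coeff Δ(1,4,5) = 1/495
Σ_t [0,0]: t=0:+1/576 = 1/576
(3j)²=5/99 [(1 4 5; 0 0 0)], sign=-1
Σ_t [0,0]: t=0:+1/5040 = 1/5040
(3j)²=16/495 [(1 4 5; 0 3 -3)], sign=+1
⇒ 4πI² = 16/33
I = (-1)√(16/33/(4π)) = -0.19642560

-0.196426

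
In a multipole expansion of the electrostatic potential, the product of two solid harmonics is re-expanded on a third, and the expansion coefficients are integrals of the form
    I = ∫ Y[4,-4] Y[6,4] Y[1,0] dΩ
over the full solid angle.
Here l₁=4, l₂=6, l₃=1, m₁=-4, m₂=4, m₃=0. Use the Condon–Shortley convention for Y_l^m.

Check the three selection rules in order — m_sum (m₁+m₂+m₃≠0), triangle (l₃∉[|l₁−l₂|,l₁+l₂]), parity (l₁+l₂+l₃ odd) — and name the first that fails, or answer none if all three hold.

azimuthal sum: -4 + 4 + 0 = 0  ✓
2 ≤ 1 ≤ 10 (triangle on l)  ✗
L = 4 + 6 + 1 = 11 (odd)

triangle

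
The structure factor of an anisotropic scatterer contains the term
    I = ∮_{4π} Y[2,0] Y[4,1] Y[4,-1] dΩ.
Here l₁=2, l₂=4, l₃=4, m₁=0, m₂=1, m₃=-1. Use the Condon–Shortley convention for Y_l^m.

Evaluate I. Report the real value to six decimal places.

Rules hold: Σm=0, L=10 even, 2≤4≤6.
N = 5·9·9 = 405
Δ = 2!·2!·6!/11! = 1/13860
Racah Σ t=0..2: t=0:+1/192 t=1:−1/36 t=2:+1/192 = -5/288
⇒ 3j(2 4 4; 0 0 0)² = 20/693, sgn -1
Racah Σ t=0..2: t=0:+1/480 t=1:−1/48 t=2:+1/144 = -17/1440
⇒ 3j(2 4 4; 0 1 -1)² = 289/13860, sgn +1
4πI² = N·(3j₀)²·(3jₘ)² = 1445/5929
I = -1·√(0.243717/4π) = -0.13926381

-0.139264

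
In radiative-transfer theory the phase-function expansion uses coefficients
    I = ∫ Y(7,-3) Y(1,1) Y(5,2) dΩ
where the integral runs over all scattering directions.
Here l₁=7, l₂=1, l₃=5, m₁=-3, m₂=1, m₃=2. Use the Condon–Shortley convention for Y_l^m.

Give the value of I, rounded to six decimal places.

0.000000

triangle: need 6≤l₃≤8, have 5; I=0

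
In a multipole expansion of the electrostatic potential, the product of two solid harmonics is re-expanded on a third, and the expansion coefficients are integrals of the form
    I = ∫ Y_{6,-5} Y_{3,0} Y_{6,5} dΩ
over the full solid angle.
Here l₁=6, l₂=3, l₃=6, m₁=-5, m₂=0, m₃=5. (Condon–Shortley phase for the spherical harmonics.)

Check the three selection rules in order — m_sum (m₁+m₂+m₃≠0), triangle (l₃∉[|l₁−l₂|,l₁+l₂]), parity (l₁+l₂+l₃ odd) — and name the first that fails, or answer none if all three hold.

azimuthal sum: -5 + 0 + 5 = 0  ✓
3 ≤ 6 ≤ 9 (triangle on l)  ✓
L = 6 + 3 + 6 = 15 (odd)  ✗

parity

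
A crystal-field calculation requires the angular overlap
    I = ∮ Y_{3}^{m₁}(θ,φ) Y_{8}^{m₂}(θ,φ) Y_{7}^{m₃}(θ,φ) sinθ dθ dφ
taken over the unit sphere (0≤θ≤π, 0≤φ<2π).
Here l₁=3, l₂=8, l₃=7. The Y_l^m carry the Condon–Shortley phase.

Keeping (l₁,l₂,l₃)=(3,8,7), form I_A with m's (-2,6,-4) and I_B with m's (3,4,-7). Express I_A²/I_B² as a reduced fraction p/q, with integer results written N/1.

l's match ⇒ only the (l;m) 3-j factors differ between A and B.
A: triangle coeff Δ(3,8,7) = 1/5290740; Σ_t [3,4]: t=3:−1/479001600 t=4:+1/174182400 = 1/273715200; (3j)²=49/3876 [(3 8 7; -2 6 -4)], sign=-1
B: triangle coeff Δ(3,8,7) = 1/5290740; Σ_t [0,0]: t=0:+1/22992076800 = 1/22992076800; (3j)²=1/3876 [(3 8 7; 3 4 -7)], sign=+1
I_A²/I_B² = (49/3876)/(1/3876) = 49/1

49/1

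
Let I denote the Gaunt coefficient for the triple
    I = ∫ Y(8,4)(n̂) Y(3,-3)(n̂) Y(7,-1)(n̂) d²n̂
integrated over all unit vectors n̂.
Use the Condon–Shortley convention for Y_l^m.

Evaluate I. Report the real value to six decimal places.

Checks pass: Σm=0; 18 even; l₃=7∈[5,11].
(2·8+1)(2·3+1)(2·7+1) = 1785
Δ: 4! 12! 2! / 19! → 1/5290740
sum: t=1:−1/7257600 t=2:+1/2073600 t=3:−1/7257600 = 1/4838400
3j²(8 3 7; 0 0 0) = Δ·Π!·Σ² = 252/20995  (sign -1)
sum: t=0:+1/46448640 = 1/46448640
3j²(8 3 7; 4 -3 -1) = Δ·Π!·Σ² = 2475/117572  (sign +1)
combine: 4πI² = 1785·252/20995·2475/117572 = 467775/1037153
take √, sign -1: I = -0.18944893

-0.189449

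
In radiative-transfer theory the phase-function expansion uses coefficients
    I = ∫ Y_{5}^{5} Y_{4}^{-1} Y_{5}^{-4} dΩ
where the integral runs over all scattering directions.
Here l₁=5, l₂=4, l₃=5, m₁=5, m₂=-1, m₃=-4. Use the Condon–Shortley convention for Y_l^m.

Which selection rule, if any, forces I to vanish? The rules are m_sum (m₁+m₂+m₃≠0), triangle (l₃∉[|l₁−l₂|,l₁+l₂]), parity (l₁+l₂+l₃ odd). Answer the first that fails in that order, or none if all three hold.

m₁+m₂+m₃ = 5 − 1 − 4 = 0  ✓
triangle: |5−4|=1 ≤ l₃=5 ≤ 5+4=9  ✓
parity: l₁+l₂+l₃ = 14 is even  ✓

none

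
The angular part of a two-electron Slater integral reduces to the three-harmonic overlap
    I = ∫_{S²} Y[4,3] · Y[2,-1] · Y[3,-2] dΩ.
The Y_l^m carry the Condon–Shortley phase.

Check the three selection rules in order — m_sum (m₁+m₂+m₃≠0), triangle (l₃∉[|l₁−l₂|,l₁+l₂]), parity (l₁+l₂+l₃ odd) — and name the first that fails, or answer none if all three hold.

azimuthal sum: 3 − 1 − 2 = 0  ✓
2 ≤ 3 ≤ 6 (triangle on l)  ✓
L = 4 + 2 + 3 = 9 (odd)  ✗

parity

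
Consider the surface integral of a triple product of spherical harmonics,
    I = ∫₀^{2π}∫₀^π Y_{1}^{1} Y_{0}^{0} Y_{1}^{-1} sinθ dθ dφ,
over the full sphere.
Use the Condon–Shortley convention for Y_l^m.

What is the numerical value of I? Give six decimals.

m-sum 0 ✓  L=2 even ✓  1≤1≤1 ✓
Π(2lᵢ+1) = 3×1×3 = 9
triangle coeff Δ(1,0,1) = 1/3
Σ_t [0,0]: t=0:+1/1 = 1/1
(3j)²=1/3 [(1 0 1; 0 0 0)], sign=-1
Σ_t [0,0]: t=0:+1/2 = 1/2
(3j)²=1/3 [(1 0 1; 1 0 -1)], sign=+1
⇒ 4πI² = 1/1
I = (-1)√(1/1/(4π)) = -0.28209479

-0.282095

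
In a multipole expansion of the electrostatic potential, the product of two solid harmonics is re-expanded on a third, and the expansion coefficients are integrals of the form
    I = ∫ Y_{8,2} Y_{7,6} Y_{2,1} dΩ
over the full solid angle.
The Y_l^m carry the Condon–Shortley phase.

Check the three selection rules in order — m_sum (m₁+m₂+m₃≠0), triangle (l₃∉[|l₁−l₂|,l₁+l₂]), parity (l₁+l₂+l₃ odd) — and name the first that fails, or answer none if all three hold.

Σmᵢ = 9  ✗
l₃∈[|l₁−l₂|,l₁+l₂]=[1,15], have l₃=2
Σlᵢ = 17 ⇒ odd

m_sum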